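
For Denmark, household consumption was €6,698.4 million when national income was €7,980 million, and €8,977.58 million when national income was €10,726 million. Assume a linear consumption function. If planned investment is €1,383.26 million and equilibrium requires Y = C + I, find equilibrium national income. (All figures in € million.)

Y = 8578

MPC = (8977.58 − 6698.4)/(10726 − 7980) = 2279.18/2746 = 0.83
a = 6698.4 − 0.83(7980) = 75
Equilibrium: Y = 75 + 0.83Y + 1383.26
0.17Y = 1458.26, so Y = 1458.26/0.17 = 8578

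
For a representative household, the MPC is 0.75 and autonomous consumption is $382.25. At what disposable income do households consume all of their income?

At break-even, C = Y: 382.25 + 0.75Y = Y
0.25Y = 382.25, so Y = 382.25/0.25 = 1529

Y = 1529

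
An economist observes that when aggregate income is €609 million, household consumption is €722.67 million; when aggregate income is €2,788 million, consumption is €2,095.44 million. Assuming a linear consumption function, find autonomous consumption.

MPC = ΔC/ΔY = (2095.44 − 722.67)/(2788 − 609) = 1372.77/2179 = 0.63
a = C − MPC·Y = 722.67 − 0.63(609) = 722.67 − 383.67 = 339

a = 339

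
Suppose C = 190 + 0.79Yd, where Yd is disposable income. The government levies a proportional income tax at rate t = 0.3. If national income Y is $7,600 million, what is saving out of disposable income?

Yd = (1 − 0.3)(7600) = 0.7(7600) = 5320
C = 190 + 0.79(5320) = 190 + 4202.8 = 4392.8
S = Yd − C = 5320 − 4392.8 = 927.2

S = 927.2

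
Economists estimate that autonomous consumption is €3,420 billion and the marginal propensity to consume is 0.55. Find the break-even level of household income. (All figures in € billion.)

At break-even, C = Y: 3420 + 0.55Y = Y
0.45Y = 3420, so Y = 3420/0.45 = 7600

Y = 7600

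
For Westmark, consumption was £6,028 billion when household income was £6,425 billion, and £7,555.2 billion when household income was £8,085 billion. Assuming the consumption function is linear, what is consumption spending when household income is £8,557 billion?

C = 7989.44

MPC = (7555.2 − 6028)/(8085 − 6425) = 1527.2/1660 = 0.92
a = 6028 − 0.92(6425) = 6028 − 5911 = 117
C = 117 + 0.92(8557) = 117 + 7872.44 = 7989.44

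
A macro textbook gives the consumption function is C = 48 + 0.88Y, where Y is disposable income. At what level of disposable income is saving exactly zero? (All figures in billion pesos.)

Y = 400

At break-even, C = Y: 48 + 0.88Y = Y
0.12Y = 48, so Y = 48/0.12 = 400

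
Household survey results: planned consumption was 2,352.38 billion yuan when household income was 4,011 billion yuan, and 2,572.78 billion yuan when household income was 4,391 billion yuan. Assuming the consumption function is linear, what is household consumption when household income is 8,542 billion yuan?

MPC = (2572.78 − 2352.38)/(4391 − 4011) = 220.4/380 = 0.58
a = 2352.38 − 0.58(4011) = 2352.38 − 2326.38 = 26
C = 26 + 0.58(8542) = 26 + 4954.36 = 4980.36

C = 4980.36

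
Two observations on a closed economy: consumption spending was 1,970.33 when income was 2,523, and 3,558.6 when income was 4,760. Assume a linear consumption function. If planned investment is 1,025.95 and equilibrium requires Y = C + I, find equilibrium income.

MPC = (3558.6 − 1970.33)/(4760 − 2523) = 1588.27/2237 = 0.71
a = 1970.33 − 0.71(2523) = 179
Equilibrium: Y = 179 + 0.71Y + 1025.95
0.29Y = 1204.95, so Y = 1204.95/0.29 = 4155

Y = 4155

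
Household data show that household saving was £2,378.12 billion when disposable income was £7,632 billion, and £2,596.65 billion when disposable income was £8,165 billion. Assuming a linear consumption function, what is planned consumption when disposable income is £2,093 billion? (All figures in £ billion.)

MPS = ΔS/ΔY = (2596.65 − 2378.12)/(8165 − 7632) = 218.53/533 = 0.41
MPC = 1 − MPS = 0.59
Autonomous saving = 2378.12 − 0.41(7632) = -751, so a = 751
C = 751 + 0.59(2093) = 751 + 1234.87 = 1985.87

C = 1985.87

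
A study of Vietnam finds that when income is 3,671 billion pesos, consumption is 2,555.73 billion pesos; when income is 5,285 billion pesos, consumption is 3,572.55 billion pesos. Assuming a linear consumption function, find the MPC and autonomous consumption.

MPC = ΔC/ΔY = (3572.55 − 2555.73)/(5285 − 3671) = 1016.82/1614 = 0.63
a = C − MPC·Y = 2555.73 − 0.63(3671) = 2555.73 − 2312.73 = 243

MPC = 0.63; a = 243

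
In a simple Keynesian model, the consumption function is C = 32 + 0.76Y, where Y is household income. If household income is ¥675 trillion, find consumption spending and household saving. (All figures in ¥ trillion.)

C = 545; S = 130

C = 32 + 0.76(675) = 32 + 513 = 545
S = Y − C = 675 − 545 = 130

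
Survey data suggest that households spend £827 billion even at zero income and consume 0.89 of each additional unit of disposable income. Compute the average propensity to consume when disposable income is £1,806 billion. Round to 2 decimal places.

APC = 1.35

C = 827 + 0.89(1806) = 2434.34
APC = C/Y = 2434.34/1806 = 1.35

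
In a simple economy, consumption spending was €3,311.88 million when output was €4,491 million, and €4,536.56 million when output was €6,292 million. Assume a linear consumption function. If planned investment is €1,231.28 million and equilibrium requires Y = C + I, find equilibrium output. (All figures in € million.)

Y = 4654

MPC = (4536.56 − 3311.88)/(6292 − 4491) = 1224.68/1801 = 0.68
a = 3311.88 − 0.68(4491) = 258
Equilibrium: Y = 258 + 0.68Y + 1231.28
0.32Y = 1489.28, so Y = 1489.28/0.32 = 4654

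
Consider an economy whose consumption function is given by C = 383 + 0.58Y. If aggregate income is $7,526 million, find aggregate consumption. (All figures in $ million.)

C = 383 + 0.58(7526) = 383 + 4365.08 = 4748.08

C = 4748.08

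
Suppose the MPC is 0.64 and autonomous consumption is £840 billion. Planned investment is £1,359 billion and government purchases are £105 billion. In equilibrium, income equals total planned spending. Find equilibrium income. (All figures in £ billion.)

Y = 6400

Y = C + I + G = 840 + 0.64Y + 1359 + 105
Y − 0.64Y = 2304
0.36Y = 2304, so Y = 2304/0.36 = 6400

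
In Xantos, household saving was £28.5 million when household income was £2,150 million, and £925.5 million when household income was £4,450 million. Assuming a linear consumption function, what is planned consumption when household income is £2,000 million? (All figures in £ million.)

C = 2030

MPS = ΔS/ΔY = (925.5 − 28.5)/(4450 − 2150) = 897/2300 = 0.39
MPC = 1 − MPS = 0.61
Autonomous saving = 28.5 − 0.39(2150) = -810, so a = 810
C = 810 + 0.61(2000) = 810 + 1220 = 2030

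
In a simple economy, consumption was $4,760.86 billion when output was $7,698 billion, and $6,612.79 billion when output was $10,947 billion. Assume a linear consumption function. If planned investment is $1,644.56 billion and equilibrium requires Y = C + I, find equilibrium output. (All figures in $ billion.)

MPC = (6612.79 − 4760.86)/(10947 − 7698) = 1851.93/3249 = 0.57
a = 4760.86 − 0.57(7698) = 373
Equilibrium: Y = 373 + 0.57Y + 1644.56
0.43Y = 2017.56, so Y = 2017.56/0.43 = 4692

Y = 4692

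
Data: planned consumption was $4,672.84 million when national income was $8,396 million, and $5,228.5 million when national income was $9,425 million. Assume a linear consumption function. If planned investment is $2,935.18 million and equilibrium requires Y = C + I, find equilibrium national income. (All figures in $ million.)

MPC = (5228.5 − 4672.84)/(9425 − 8396) = 555.66/1029 = 0.54
a = 4672.84 − 0.54(8396) = 139
Equilibrium: Y = 139 + 0.54Y + 2935.18
0.46Y = 3074.18, so Y = 3074.18/0.46 = 6683

Y = 6683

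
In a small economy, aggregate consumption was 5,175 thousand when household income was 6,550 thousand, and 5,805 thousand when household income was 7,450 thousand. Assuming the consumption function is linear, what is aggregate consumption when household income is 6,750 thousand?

MPC = (5805 − 5175)/(7450 − 6550) = 630/900 = 0.7
a = 5175 − 0.7(6550) = 5175 − 4585 = 590
C = 590 + 0.7(6750) = 590 + 4725 = 5315

C = 5315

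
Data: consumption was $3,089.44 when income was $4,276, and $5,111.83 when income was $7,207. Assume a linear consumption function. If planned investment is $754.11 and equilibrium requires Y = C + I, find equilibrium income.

MPC = (5111.83 − 3089.44)/(7207 − 4276) = 2022.39/2931 = 0.69
a = 3089.44 − 0.69(4276) = 139
Equilibrium: Y = 139 + 0.69Y + 754.11
0.31Y = 893.11, so Y = 893.11/0.31 = 2881

Y = 2881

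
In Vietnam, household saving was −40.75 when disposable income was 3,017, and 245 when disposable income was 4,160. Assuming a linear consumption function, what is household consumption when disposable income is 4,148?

MPS = ΔS/ΔY = (245 − (-40.75))/(4160 − 3017) = 285.75/1143 = 0.25
MPC = 1 − MPS = 0.75
Autonomous saving = -40.75 − 0.25(3017) = -795, so a = 795
C = 795 + 0.75(4148) = 795 + 3111 = 3906

C = 3906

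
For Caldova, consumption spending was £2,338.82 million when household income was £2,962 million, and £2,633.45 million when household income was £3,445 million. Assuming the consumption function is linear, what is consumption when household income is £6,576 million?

C = 4543.36

MPC = (2633.45 − 2338.82)/(3445 − 2962) = 294.63/483 = 0.61
a = 2338.82 − 0.61(2962) = 2338.82 − 1806.82 = 532
C = 532 + 0.61(6576) = 532 + 4011.36 = 4543.36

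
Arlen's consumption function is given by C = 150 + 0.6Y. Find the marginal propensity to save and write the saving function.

MPS = 0.4; S = -150 + 0.4Y

MPS = 1 − MPC = 1 − 0.6 = 0.4
S = Y − C = -150 + 0.4Y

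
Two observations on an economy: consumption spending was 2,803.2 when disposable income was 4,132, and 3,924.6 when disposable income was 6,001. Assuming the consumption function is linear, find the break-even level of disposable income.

Y = 810

MPC = (3924.6 − 2803.2)/(6001 − 4132) = 1121.4/1869 = 0.6
a = 2803.2 − 0.6(4132) = 2803.2 − 2479.2 = 324
Break-even: Y = a/(1−MPC) = 324/0.4 = 810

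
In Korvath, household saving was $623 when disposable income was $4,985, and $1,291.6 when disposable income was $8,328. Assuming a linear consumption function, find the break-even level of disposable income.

Y = 1870

MPS = ΔS/ΔY = (1291.6 − 623)/(8328 − 4985) = 668.6/3343 = 0.2
MPC = 1 − MPS = 0.8
From S(4985) = 623: −a + 0.2(4985) = 623, so a = 997 − 623 = 374
Break-even (S = 0): Y = a/MPS = 374/0.2 = 1870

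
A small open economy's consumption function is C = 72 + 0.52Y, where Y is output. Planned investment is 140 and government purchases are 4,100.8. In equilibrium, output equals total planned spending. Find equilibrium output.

Y = 8985

Y = C + I + G = 72 + 0.52Y + 140 + 4100.8
Y − 0.52Y = 4312.8
0.48Y = 4312.8, so Y = 4312.8/0.48 = 8985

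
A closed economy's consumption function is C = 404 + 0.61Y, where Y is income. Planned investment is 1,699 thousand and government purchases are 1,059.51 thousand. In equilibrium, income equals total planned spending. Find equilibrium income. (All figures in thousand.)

Y = 8109

Y = C + I + G = 404 + 0.61Y + 1699 + 1059.51
Y − 0.61Y = 3162.51
0.39Y = 3162.51, so Y = 3162.51/0.39 = 8109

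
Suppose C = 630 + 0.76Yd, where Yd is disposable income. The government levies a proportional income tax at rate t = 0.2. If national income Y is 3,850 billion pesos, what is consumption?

C = 2970.8

Yd = (1 − 0.2)(3850) = 0.8(3850) = 3080
C = 630 + 0.76(3080) = 630 + 2340.8 = 2970.8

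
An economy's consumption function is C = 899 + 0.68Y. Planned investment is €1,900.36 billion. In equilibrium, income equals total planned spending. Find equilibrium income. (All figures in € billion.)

Y = C + I = 899 + 0.68Y + 1900.36
Y − 0.68Y = 2799.36
0.32Y = 2799.36, so Y = 2799.36/0.32 = 8748

Y = 8748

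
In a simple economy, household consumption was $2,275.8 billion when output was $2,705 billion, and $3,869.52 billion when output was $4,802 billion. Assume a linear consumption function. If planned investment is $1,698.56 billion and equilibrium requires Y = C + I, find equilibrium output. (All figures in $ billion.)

Y = 7994

MPC = (3869.52 − 2275.8)/(4802 − 2705) = 1593.72/2097 = 0.76
a = 2275.8 − 0.76(2705) = 220
Equilibrium: Y = 220 + 0.76Y + 1698.56
0.24Y = 1918.56, so Y = 1918.56/0.24 = 7994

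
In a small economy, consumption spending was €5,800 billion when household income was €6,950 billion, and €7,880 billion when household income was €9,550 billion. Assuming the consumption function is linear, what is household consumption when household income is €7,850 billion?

C = 6520

MPC = (7880 − 5800)/(9550 − 6950) = 2080/2600 = 0.8
a = 5800 − 0.8(6950) = 5800 − 5560 = 240
C = 240 + 0.8(7850) = 240 + 6280 = 6520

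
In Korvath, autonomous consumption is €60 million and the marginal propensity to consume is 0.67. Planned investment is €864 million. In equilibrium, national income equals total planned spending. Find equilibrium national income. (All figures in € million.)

Y = 2800

Y = C + I = 60 + 0.67Y + 864
Y − 0.67Y = 924
0.33Y = 924, so Y = 924/0.33 = 2800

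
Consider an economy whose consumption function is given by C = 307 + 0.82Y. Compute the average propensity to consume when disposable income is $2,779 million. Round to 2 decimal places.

APC = 0.93

C = 307 + 0.82(2779) = 2585.78
APC = C/Y = 2585.78/2779 = 0.93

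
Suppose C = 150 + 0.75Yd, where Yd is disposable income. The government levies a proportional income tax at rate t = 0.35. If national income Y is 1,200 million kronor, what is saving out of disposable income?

Yd = (1 − 0.35)(1200) = 0.65(1200) = 780
C = 150 + 0.75(780) = 150 + 585 = 735
S = Yd − C = 780 − 735 = 45

S = 45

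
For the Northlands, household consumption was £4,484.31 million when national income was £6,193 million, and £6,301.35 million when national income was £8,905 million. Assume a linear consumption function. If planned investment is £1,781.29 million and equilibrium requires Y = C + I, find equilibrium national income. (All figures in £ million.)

Y = 6413

MPC = (6301.35 − 4484.31)/(8905 − 6193) = 1817.04/2712 = 0.67
a = 4484.31 − 0.67(6193) = 335
Equilibrium: Y = 335 + 0.67Y + 1781.29
0.33Y = 2116.29, so Y = 2116.29/0.33 = 6413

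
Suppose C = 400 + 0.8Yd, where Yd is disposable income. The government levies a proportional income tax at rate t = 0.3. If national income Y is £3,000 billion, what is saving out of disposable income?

S = 20

Yd = (1 − 0.3)(3000) = 0.7(3000) = 2100
C = 400 + 0.8(2100) = 400 + 1680 = 2080
S = Yd − C = 2100 − 2080 = 20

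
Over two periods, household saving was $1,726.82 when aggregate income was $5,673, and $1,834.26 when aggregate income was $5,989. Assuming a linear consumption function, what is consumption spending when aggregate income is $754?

C = 699.64

MPS = ΔS/ΔY = (1834.26 − 1726.82)/(5989 − 5673) = 107.44/316 = 0.34
MPC = 1 − MPS = 0.66
Autonomous saving = 1726.82 − 0.34(5673) = -202, so a = 202
C = 202 + 0.66(754) = 202 + 497.64 = 699.64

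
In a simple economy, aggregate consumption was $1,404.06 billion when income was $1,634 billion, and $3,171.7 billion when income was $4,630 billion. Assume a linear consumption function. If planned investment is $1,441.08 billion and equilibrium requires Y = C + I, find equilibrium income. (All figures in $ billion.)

MPC = (3171.7 − 1404.06)/(4630 − 1634) = 1767.64/2996 = 0.59
a = 1404.06 − 0.59(1634) = 440
Equilibrium: Y = 440 + 0.59Y + 1441.08
0.41Y = 1881.08, so Y = 1881.08/0.41 = 4588

Y = 4588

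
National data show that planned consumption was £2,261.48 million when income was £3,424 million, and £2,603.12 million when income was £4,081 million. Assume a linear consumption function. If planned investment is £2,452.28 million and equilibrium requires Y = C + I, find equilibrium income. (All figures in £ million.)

Y = 6111

MPC = (2603.12 − 2261.48)/(4081 − 3424) = 341.64/657 = 0.52
a = 2261.48 − 0.52(3424) = 481
Equilibrium: Y = 481 + 0.52Y + 2452.28
0.48Y = 2933.28, so Y = 2933.28/0.48 = 6111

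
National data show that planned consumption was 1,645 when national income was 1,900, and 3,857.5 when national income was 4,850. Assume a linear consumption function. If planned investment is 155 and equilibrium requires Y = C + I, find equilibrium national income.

Y = 1500

MPC = (3857.5 − 1645)/(4850 − 1900) = 2212.5/2950 = 0.75
a = 1645 − 0.75(1900) = 220
Equilibrium: Y = 220 + 0.75Y + 155
0.25Y = 375, so Y = 375/0.25 = 1500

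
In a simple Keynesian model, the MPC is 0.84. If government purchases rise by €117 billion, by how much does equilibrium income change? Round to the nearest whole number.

ΔY ≈ 731

The multiplier is 1/(1 − MPC) = 1/0.16.
ΔY = 117/0.16 = 731.25 ≈ 731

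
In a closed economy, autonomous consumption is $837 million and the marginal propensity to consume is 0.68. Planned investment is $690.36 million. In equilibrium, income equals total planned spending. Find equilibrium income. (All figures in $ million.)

Y = C + I = 837 + 0.68Y + 690.36
Y − 0.68Y = 1527.36
0.32Y = 1527.36, so Y = 1527.36/0.32 = 4773

Y = 4773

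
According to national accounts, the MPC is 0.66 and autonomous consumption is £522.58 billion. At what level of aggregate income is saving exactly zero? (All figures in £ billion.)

At break-even, C = Y: 522.58 + 0.66Y = Y
0.34Y = 522.58, so Y = 522.58/0.34 = 1537

Y = 1537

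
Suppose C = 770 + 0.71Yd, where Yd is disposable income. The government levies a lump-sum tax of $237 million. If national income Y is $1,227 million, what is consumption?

C = 1472.9

Yd = Y − T = 1227 − 237 = 990
C = 770 + 0.71(990) = 770 + 702.9 = 1472.9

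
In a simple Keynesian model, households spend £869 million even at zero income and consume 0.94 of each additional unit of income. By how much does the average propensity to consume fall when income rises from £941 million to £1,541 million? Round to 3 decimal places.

At Y = 941: C = 869 + 0.94(941) = 1753.54, APC = 1753.54/941 = 1.8635
At Y = 1541: C = 2317.54, APC = 2317.54/1541 = 1.5039
Fall in APC = 1.8635 − 1.5039 = 0.3596 ≈ 0.360

ΔAPC = 0.360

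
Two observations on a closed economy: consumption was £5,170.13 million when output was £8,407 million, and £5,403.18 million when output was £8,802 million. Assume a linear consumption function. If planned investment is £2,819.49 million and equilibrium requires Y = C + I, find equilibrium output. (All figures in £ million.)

MPC = (5403.18 − 5170.13)/(8802 − 8407) = 233.05/395 = 0.59
a = 5170.13 − 0.59(8407) = 210
Equilibrium: Y = 210 + 0.59Y + 2819.49
0.41Y = 3029.49, so Y = 3029.49/0.41 = 7389

Y = 7389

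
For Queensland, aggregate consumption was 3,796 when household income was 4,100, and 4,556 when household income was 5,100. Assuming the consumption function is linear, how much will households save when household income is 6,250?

MPC = (4556 − 3796)/(5100 − 4100) = 760/1000 = 0.76
a = 3796 − 0.76(4100) = 3796 − 3116 = 680
C = 680 + 0.76(6250) = 5430
S = 6250 − 5430 = 820

S = 820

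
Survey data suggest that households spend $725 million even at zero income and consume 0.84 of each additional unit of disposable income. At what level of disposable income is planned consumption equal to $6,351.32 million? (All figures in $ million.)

725 + 0.84Y = 6351.32
0.84Y = 5626.32, so Y = 5626.32/0.84 = 6698

Y = 6698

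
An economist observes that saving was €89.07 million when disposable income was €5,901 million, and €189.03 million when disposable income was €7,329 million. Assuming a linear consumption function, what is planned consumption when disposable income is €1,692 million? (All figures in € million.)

MPS = ΔS/ΔY = (189.03 − 89.07)/(7329 − 5901) = 99.96/1428 = 0.07
MPC = 1 − MPS = 0.93
Autonomous saving = 89.07 − 0.07(5901) = -324, so a = 324
C = 324 + 0.93(1692) = 324 + 1573.56 = 1897.56

C = 1897.56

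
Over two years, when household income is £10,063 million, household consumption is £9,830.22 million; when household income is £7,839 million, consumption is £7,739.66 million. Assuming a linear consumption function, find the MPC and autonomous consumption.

MPC = 0.94; a = 371

MPC = ΔC/ΔY = (9830.22 − 7739.66)/(10063 − 7839) = 2090.56/2224 = 0.94
a = C − MPC·Y = 7739.66 − 0.94(7839) = 7739.66 − 7368.66 = 371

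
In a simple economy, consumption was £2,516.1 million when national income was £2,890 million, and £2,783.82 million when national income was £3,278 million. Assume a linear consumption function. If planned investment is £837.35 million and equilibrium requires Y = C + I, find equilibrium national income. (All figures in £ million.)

Y = 4385

MPC = (2783.82 − 2516.1)/(3278 − 2890) = 267.72/388 = 0.69
a = 2516.1 − 0.69(2890) = 522
Equilibrium: Y = 522 + 0.69Y + 837.35
0.31Y = 1359.35, so Y = 1359.35/0.31 = 4385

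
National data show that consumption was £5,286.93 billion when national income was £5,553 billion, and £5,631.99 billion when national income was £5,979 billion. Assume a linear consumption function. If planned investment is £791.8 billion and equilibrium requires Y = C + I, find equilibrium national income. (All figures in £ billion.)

Y = 8320

MPC = (5631.99 − 5286.93)/(5979 − 5553) = 345.06/426 = 0.81
a = 5286.93 − 0.81(5553) = 789
Equilibrium: Y = 789 + 0.81Y + 791.8
0.19Y = 1580.8, so Y = 1580.8/0.19 = 8320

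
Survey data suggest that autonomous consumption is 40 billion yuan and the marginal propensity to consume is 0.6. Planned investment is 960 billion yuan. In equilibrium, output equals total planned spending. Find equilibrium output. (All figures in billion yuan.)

Y = 2500

Y = C + I = 40 + 0.6Y + 960
Y − 0.6Y = 1000
0.4Y = 1000, so Y = 1000/0.4 = 2500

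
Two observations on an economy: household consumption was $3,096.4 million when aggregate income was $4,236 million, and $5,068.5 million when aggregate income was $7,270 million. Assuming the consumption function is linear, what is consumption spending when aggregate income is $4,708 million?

MPC = (5068.5 − 3096.4)/(7270 − 4236) = 1972.1/3034 = 0.65
a = 3096.4 − 0.65(4236) = 3096.4 − 2753.4 = 343
C = 343 + 0.65(4708) = 343 + 3060.2 = 3403.2

C = 3403.2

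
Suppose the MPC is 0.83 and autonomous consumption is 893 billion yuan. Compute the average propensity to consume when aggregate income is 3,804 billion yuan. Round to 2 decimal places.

C = 893 + 0.83(3804) = 4050.32
APC = C/Y = 4050.32/3804 = 1.06

APC = 1.06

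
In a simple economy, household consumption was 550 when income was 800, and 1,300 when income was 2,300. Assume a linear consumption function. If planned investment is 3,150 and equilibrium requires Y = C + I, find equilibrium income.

MPC = (1300 − 550)/(2300 − 800) = 750/1500 = 0.5
a = 550 − 0.5(800) = 150
Equilibrium: Y = 150 + 0.5Y + 3150
0.5Y = 3300, so Y = 3300/0.5 = 6600

Y = 6600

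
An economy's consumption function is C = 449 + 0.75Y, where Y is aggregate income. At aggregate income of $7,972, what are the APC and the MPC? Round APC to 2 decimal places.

MPC = 0.75 (the slope of the consumption function)
C = 449 + 0.75(7972) = 6428, so APC = 6428/7972 = 0.81

APC = 0.81; MPC = 0.75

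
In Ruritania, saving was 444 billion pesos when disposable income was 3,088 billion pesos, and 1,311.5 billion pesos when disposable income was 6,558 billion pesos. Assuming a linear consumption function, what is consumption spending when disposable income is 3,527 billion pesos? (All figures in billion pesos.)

C = 2973.25

MPS = ΔS/ΔY = (1311.5 − 444)/(6558 − 3088) = 867.5/3470 = 0.25
MPC = 1 − MPS = 0.75
Autonomous saving = 444 − 0.25(3088) = -328, so a = 328
C = 328 + 0.75(3527) = 328 + 2645.25 = 2973.25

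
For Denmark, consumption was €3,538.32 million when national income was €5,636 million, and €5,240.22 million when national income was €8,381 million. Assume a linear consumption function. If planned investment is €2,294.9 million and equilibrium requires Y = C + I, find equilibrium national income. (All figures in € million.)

Y = 6155

MPC = (5240.22 − 3538.32)/(8381 − 5636) = 1701.9/2745 = 0.62
a = 3538.32 − 0.62(5636) = 44
Equilibrium: Y = 44 + 0.62Y + 2294.9
0.38Y = 2338.9, so Y = 2338.9/0.38 = 6155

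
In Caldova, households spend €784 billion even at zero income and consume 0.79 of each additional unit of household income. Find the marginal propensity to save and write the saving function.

MPS = 1 − MPC = 1 − 0.79 = 0.21
S = Y − C = -784 + 0.21Y

MPS = 0.21; S = -784 + 0.21Y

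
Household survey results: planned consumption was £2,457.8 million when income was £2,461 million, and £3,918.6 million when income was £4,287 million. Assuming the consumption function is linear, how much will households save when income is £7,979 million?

S = 1106.8

MPC = (3918.6 − 2457.8)/(4287 − 2461) = 1460.8/1826 = 0.8
a = 2457.8 − 0.8(2461) = 2457.8 − 1968.8 = 489
C = 489 + 0.8(7979) = 6872.2
S = 7979 − 6872.2 = 1106.8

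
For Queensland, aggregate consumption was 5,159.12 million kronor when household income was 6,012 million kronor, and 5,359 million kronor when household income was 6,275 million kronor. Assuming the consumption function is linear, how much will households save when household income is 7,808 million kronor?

S = 1283.92

MPC = (5359 − 5159.12)/(6275 − 6012) = 199.88/263 = 0.76
a = 5159.12 − 0.76(6012) = 5159.12 − 4569.12 = 590
C = 590 + 0.76(7808) = 6524.08
S = 7808 − 6524.08 = 1283.92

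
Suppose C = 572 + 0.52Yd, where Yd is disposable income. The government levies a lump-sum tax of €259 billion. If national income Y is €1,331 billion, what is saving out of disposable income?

Yd = Y − T = 1331 − 259 = 1072
C = 572 + 0.52(1072) = 572 + 557.44 = 1129.44
S = Yd − C = 1072 − 1129.44 = -57.44

S = -57.44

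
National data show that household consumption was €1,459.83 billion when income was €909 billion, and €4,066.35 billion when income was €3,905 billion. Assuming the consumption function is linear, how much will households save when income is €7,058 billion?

MPC = (4066.35 − 1459.83)/(3905 − 909) = 2606.52/2996 = 0.87
a = 1459.83 − 0.87(909) = 1459.83 − 790.83 = 669
C = 669 + 0.87(7058) = 6809.46
S = 7058 − 6809.46 = 248.54

S = 248.54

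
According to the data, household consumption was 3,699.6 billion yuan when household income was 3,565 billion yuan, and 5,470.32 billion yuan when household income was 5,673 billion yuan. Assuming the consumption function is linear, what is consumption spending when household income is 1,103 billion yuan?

C = 1631.52

MPC = (5470.32 − 3699.6)/(5673 − 3565) = 1770.72/2108 = 0.84
a = 3699.6 − 0.84(3565) = 3699.6 − 2994.6 = 705
C = 705 + 0.84(1103) = 705 + 926.52 = 1631.52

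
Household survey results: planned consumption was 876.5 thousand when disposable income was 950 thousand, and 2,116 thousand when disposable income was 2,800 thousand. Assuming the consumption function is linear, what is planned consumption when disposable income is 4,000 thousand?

C = 2920

MPC = (2116 − 876.5)/(2800 − 950) = 1239.5/1850 = 0.67
a = 876.5 − 0.67(950) = 876.5 − 636.5 = 240
C = 240 + 0.67(4000) = 240 + 2680 = 2920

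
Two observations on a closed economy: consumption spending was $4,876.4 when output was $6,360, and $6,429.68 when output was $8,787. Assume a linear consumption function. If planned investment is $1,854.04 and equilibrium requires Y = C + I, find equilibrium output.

Y = 7389

MPC = (6429.68 − 4876.4)/(8787 − 6360) = 1553.28/2427 = 0.64
a = 4876.4 − 0.64(6360) = 806
Equilibrium: Y = 806 + 0.64Y + 1854.04
0.36Y = 2660.04, so Y = 2660.04/0.36 = 7389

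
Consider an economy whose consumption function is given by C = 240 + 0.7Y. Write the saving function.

S = Y − C = Y − (240 + 0.7Y) = -240 + (1 − 0.7)Y

S = -240 + 0.3Y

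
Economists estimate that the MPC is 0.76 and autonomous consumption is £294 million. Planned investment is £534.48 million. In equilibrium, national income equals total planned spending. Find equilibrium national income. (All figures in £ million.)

Y = C + I = 294 + 0.76Y + 534.48
Y − 0.76Y = 828.48
0.24Y = 828.48, so Y = 828.48/0.24 = 3452

Y = 3452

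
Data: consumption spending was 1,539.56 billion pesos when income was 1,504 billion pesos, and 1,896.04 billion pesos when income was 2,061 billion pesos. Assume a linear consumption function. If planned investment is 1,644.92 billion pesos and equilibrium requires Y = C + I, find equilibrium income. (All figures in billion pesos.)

Y = 6172

MPC = (1896.04 − 1539.56)/(2061 − 1504) = 356.48/557 = 0.64
a = 1539.56 − 0.64(1504) = 577
Equilibrium: Y = 577 + 0.64Y + 1644.92
0.36Y = 2221.92, so Y = 2221.92/0.36 = 6172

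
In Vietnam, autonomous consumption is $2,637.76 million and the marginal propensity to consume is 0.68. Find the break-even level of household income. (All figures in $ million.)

Y = 8243

At break-even, C = Y: 2637.76 + 0.68Y = Y
0.32Y = 2637.76, so Y = 2637.76/0.32 = 8243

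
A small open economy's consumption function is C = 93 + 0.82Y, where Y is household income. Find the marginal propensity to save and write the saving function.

MPS = 0.18; S = -93 + 0.18Y

MPS = 1 − MPC = 1 − 0.82 = 0.18
S = Y − C = -93 + 0.18Y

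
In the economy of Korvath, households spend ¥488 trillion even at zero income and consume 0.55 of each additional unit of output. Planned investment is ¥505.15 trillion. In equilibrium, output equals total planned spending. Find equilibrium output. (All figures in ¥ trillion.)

Y = 2207

Y = C + I = 488 + 0.55Y + 505.15
Y − 0.55Y = 993.15
0.45Y = 993.15, so Y = 993.15/0.45 = 2207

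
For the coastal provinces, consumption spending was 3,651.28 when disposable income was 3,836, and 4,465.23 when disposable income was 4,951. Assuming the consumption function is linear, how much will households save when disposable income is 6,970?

MPC = (4465.23 − 3651.28)/(4951 − 3836) = 813.95/1115 = 0.73
a = 3651.28 − 0.73(3836) = 3651.28 − 2800.28 = 851
C = 851 + 0.73(6970) = 5939.1
S = 6970 − 5939.1 = 1030.9

S = 1030.9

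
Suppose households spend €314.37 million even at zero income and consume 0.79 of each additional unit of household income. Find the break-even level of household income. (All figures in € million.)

At break-even, C = Y: 314.37 + 0.79Y = Y
0.21Y = 314.37, so Y = 314.37/0.21 = 1497

Y = 1497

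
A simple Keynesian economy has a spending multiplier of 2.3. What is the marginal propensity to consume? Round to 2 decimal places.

k = 1/(1 − MPC), so 1 − MPC = 1/k = 1/2.3 = 0.4348
MPC = 1 − 0.4348 = 0.57

MPC = 0.57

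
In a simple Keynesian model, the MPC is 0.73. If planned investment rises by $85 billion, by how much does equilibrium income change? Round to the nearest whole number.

The multiplier is 1/(1 − MPC) = 1/0.27.
ΔY = 85/0.27 = 314.81 ≈ 315

ΔY ≈ 315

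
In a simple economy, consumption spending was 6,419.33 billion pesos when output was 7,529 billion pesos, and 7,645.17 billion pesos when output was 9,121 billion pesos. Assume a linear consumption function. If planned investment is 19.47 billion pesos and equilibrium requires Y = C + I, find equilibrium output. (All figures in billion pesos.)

MPC = (7645.17 − 6419.33)/(9121 − 7529) = 1225.84/1592 = 0.77
a = 6419.33 − 0.77(7529) = 622
Equilibrium: Y = 622 + 0.77Y + 19.47
0.23Y = 641.47, so Y = 641.47/0.23 = 2789

Y = 2789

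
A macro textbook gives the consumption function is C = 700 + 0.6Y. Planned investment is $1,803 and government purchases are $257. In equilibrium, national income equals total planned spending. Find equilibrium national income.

Y = 6900

Y = C + I + G = 700 + 0.6Y + 1803 + 257
Y − 0.6Y = 2760
0.4Y = 2760, so Y = 2760/0.4 = 6900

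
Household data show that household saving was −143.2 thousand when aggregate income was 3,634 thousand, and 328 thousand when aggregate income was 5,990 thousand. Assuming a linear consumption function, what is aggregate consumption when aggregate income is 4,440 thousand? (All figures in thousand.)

MPS = ΔS/ΔY = (328 − (-143.2))/(5990 − 3634) = 471.2/2356 = 0.2
MPC = 1 − MPS = 0.8
Autonomous saving = -143.2 − 0.2(3634) = -870, so a = 870
C = 870 + 0.8(4440) = 870 + 3552 = 4422

C = 4422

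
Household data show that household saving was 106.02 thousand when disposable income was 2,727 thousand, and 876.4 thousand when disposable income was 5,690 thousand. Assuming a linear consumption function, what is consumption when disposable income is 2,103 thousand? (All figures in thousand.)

MPS = ΔS/ΔY = (876.4 − 106.02)/(5690 − 2727) = 770.38/2963 = 0.26
MPC = 1 − MPS = 0.74
Autonomous saving = 106.02 − 0.26(2727) = -603, so a = 603
C = 603 + 0.74(2103) = 603 + 1556.22 = 2159.22

C = 2159.22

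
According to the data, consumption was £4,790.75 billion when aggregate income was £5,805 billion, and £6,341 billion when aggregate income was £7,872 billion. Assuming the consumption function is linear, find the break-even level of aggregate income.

Y = 1748

MPC = (6341 − 4790.75)/(7872 − 5805) = 1550.25/2067 = 0.75
a = 4790.75 − 0.75(5805) = 4790.75 − 4353.75 = 437
Break-even: Y = a/(1−MPC) = 437/0.25 = 1748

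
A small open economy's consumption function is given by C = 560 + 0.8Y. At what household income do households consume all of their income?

Y = 2800

At break-even, C = Y: 560 + 0.8Y = Y
0.2Y = 560, so Y = 560/0.2 = 2800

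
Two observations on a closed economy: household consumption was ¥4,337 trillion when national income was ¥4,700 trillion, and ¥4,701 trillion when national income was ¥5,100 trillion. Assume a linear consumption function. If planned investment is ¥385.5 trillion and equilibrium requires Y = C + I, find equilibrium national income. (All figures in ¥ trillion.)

Y = 4950

MPC = (4701 − 4337)/(5100 − 4700) = 364/400 = 0.91
a = 4337 − 0.91(4700) = 60
Equilibrium: Y = 60 + 0.91Y + 385.5
0.09Y = 445.5, so Y = 445.5/0.09 = 4950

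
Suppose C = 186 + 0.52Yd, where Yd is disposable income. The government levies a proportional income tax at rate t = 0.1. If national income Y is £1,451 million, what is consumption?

Yd = (1 − 0.1)(1451) = 0.9(1451) = 1305.9
C = 186 + 0.52(1305.9) = 186 + 679.068 = 865.068

C = 865.068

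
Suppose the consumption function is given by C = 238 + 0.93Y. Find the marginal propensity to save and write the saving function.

MPS = 1 − MPC = 1 − 0.93 = 0.07
S = Y − C = -238 + 0.07Y

MPS = 0.07; S = -238 + 0.07Y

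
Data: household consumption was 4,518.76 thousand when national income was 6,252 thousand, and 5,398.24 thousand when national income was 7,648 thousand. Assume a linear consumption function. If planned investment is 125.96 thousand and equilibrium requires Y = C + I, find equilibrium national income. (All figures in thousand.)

Y = 1908

MPC = (5398.24 − 4518.76)/(7648 − 6252) = 879.48/1396 = 0.63
a = 4518.76 − 0.63(6252) = 580
Equilibrium: Y = 580 + 0.63Y + 125.96
0.37Y = 705.96, so Y = 705.96/0.37 = 1908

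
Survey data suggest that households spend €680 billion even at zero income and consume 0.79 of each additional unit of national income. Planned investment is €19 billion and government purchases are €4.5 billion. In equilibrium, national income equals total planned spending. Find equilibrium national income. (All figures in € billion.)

Y = C + I + G = 680 + 0.79Y + 19 + 4.5
Y − 0.79Y = 703.5
0.21Y = 703.5, so Y = 703.5/0.21 = 3350

Y = 3350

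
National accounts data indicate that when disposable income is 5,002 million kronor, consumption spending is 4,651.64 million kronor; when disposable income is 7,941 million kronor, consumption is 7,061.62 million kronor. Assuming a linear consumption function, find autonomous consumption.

a = 550

MPC = ΔC/ΔY = (7061.62 − 4651.64)/(7941 − 5002) = 2409.98/2939 = 0.82
a = C − MPC·Y = 4651.64 − 0.82(5002) = 4651.64 − 4101.64 = 550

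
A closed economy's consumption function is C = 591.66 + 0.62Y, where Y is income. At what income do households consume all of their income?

Y = 1557

At break-even, C = Y: 591.66 + 0.62Y = Y
0.38Y = 591.66, so Y = 591.66/0.38 = 1557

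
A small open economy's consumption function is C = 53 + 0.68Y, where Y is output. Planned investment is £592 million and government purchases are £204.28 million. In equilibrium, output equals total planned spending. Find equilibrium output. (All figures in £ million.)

Y = C + I + G = 53 + 0.68Y + 592 + 204.28
Y − 0.68Y = 849.28
0.32Y = 849.28, so Y = 849.28/0.32 = 2654

Y = 2654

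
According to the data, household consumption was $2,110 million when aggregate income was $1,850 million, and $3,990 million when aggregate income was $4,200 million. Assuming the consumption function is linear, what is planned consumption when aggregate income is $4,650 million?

C = 4350

MPC = (3990 − 2110)/(4200 − 1850) = 1880/2350 = 0.8
a = 2110 − 0.8(1850) = 2110 − 1480 = 630
C = 630 + 0.8(4650) = 630 + 3720 = 4350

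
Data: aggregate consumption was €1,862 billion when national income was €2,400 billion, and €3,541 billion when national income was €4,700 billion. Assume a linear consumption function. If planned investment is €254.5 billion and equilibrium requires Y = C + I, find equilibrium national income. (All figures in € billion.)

Y = 1350

MPC = (3541 − 1862)/(4700 − 2400) = 1679/2300 = 0.73
a = 1862 − 0.73(2400) = 110
Equilibrium: Y = 110 + 0.73Y + 254.5
0.27Y = 364.5, so Y = 364.5/0.27 = 1350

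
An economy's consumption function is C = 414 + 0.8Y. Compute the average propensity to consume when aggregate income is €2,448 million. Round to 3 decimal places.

APC = 0.969

C = 414 + 0.8(2448) = 2372.4
APC = C/Y = 2372.4/2448 = 0.969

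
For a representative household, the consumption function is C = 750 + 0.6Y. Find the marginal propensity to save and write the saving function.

MPS = 1 − MPC = 1 − 0.6 = 0.4
S = Y − C = -750 + 0.4Y

MPS = 0.4; S = -750 + 0.4Y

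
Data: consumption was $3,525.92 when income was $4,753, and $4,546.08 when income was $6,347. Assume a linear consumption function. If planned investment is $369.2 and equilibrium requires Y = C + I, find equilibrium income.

Y = 2370

MPC = (4546.08 − 3525.92)/(6347 − 4753) = 1020.16/1594 = 0.64
a = 3525.92 − 0.64(4753) = 484
Equilibrium: Y = 484 + 0.64Y + 369.2
0.36Y = 853.2, so Y = 853.2/0.36 = 2370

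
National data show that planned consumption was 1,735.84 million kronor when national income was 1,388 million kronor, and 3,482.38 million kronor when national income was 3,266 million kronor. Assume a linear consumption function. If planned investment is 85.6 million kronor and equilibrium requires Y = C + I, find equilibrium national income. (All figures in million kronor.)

MPC = (3482.38 − 1735.84)/(3266 − 1388) = 1746.54/1878 = 0.93
a = 1735.84 − 0.93(1388) = 445
Equilibrium: Y = 445 + 0.93Y + 85.6
0.07Y = 530.6, so Y = 530.6/0.07 = 7580

Y = 7580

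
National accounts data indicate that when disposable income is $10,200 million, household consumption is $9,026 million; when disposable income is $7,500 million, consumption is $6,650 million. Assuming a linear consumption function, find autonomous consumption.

a = 50

MPC = ΔC/ΔY = (9026 − 6650)/(10200 − 7500) = 2376/2700 = 0.88
a = C − MPC·Y = 6650 − 0.88(7500) = 6650 − 6600 = 50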